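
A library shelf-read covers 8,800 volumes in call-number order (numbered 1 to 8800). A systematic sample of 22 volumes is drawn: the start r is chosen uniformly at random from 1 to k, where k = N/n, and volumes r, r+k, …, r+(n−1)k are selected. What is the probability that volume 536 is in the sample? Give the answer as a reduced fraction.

k = 8800/22 = 400.
Volume 536 is selected iff r ≡ 536 (mod 400); exactly one such r in {1,…,400}.
Inclusion probability = 1/400.

1/400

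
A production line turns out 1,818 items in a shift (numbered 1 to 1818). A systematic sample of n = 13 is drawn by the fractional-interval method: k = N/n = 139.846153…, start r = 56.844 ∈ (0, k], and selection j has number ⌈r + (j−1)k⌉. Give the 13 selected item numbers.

j=1: r + 0k = 56.844 → ⌈·⌉ = 57
j=2: r + 1k = 196.690153… → ⌈·⌉ = 197
j=3: r + 2k = 336.536307… → ⌈·⌉ = 337
j=4: r + 3k = 476.382461… → ⌈·⌉ = 477
j=5: r + 4k = 616.228615… → ⌈·⌉ = 617
j=6: r + 5k = 756.074769… → ⌈·⌉ = 757
j=7: r + 6k = 895.920923… → ⌈·⌉ = 896
j=8: r + 7k = 1035.767076… → ⌈·⌉ = 1036
j=9: r + 8k = 1175.613230… → ⌈·⌉ = 1176
j=10: r + 9k = 1315.459384… → ⌈·⌉ = 1316
j=11: r + 10k = 1455.305538… → ⌈·⌉ = 1456
j=12: r + 11k = 1595.151692… → ⌈·⌉ = 1596
j=13: r + 12k = 1734.997846… → ⌈·⌉ = 1735

57, 197, 337, 477, 617, 757, 896, 1036, 1176, 1316, 1456, 1596, 1735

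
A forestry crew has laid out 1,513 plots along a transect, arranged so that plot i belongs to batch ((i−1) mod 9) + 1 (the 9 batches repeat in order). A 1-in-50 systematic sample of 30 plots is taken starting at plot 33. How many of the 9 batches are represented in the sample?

Consecutive selections differ by k = 50, so their batch numbers differ by 50 mod 9 = 5.
gcd(50, 9) = 1, so the sample visits 9/1 = 9 distinct residues mod 9.
Start 33 is batch 6; the batches hit are 1, 2, 3, 4, 5, 6, 7, 8, 9.

9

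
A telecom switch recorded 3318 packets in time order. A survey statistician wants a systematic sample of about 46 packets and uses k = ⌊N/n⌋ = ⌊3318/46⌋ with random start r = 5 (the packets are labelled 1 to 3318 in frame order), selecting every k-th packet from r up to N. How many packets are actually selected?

47

k = ⌊3318/46⌋ = 72
Achieved size = ⌊(3318 − 5)/72⌋ + 1 = ⌊3313/72⌋ + 1 = 46 + 1 = 47
(last selection: 5 + 46×72 = 3317 ≤ 3318; next would be 3389 > 3318)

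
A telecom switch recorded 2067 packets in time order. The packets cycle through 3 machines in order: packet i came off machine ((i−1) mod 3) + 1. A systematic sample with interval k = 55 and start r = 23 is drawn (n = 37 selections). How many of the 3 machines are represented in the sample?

Consecutive selections differ by k = 55, so their machine numbers differ by 55 mod 3 = 1.
gcd(55, 3) = 1, so the sample visits 3/1 = 3 distinct residues mod 3.
Start 23 is machine 2; the machines hit are 1, 2, 3.

3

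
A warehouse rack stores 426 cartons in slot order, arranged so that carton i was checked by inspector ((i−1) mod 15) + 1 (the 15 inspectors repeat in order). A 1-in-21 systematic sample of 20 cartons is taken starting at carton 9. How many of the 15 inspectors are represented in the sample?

Consecutive selections differ by k = 21, so their inspector numbers differ by 21 mod 15 = 6.
gcd(21, 15) = 3, so the sample visits 15/3 = 5 distinct residues mod 15.
Start 9 is inspector 9; the inspectors hit are 3, 6, 9, 12, 15.

5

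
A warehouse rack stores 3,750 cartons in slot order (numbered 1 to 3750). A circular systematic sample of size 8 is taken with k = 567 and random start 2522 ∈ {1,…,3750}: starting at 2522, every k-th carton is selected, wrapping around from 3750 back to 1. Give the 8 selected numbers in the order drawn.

Selection 1: 2522
Selection 2: 2522 + 567 = 3089
Selection 3: 3089 + 567 = 3656
Selection 4: 3656 + 567 = 4223 → 4223 − 3750 = 473
Selection 5: 473 + 567 = 1040
Selection 6: 1040 + 567 = 1607
Selection 7: 1607 + 567 = 2174
Selection 8: 2174 + 567 = 2741

2522, 3089, 3656, 473, 1040, 1607, 2174, 2741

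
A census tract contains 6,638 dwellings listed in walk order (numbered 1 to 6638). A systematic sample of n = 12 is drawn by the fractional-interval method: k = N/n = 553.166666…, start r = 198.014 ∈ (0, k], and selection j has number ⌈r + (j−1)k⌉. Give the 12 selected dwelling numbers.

199, 752, 1305, 1858, 2411, 2964, 3518, 4071, 4624, 5177, 5730, 6283

j=1: r + 0k = 198.014 → ⌈·⌉ = 199
j=2: r + 1k = 751.180666… → ⌈·⌉ = 752
j=3: r + 2k = 1304.347333… → ⌈·⌉ = 1305
j=4: r + 3k = 1857.514 → ⌈·⌉ = 1858
j=5: r + 4k = 2410.680666… → ⌈·⌉ = 2411
j=6: r + 5k = 2963.847333… → ⌈·⌉ = 2964
j=7: r + 6k = 3517.014 → ⌈·⌉ = 3518
j=8: r + 7k = 4070.180666… → ⌈·⌉ = 4071
j=9: r + 8k = 4623.347333… → ⌈·⌉ = 4624
j=10: r + 9k = 5176.514 → ⌈·⌉ = 5177
j=11: r + 10k = 5729.680666… → ⌈·⌉ = 5730
j=12: r + 11k = 6282.847333… → ⌈·⌉ = 6283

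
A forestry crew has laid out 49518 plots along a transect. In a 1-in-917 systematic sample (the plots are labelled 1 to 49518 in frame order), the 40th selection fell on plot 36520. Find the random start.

757

k = 917
r = 36520 − (40−1)×917 = 36520 − 35763 = 757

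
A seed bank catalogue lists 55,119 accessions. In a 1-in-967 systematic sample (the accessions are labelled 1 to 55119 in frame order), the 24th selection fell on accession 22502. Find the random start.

261

k = 967
r = 22502 − (24−1)×967 = 22502 − 22241 = 261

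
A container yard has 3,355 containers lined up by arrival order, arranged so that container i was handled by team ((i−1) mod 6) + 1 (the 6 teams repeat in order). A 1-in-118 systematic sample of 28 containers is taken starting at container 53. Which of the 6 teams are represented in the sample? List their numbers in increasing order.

1, 3, 5

Consecutive selections differ by k = 118, so their team numbers differ by 118 mod 6 = 4.
gcd(118, 6) = 2, so the sample visits 6/2 = 3 distinct residues mod 6.
Start 53 is team 5; the teams hit are 1, 3, 5.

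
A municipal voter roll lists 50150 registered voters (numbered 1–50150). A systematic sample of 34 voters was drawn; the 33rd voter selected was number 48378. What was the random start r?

1178

k = 50150/34 = 1475
r = 48378 − (33−1)×1475 = 48378 − 47200 = 1178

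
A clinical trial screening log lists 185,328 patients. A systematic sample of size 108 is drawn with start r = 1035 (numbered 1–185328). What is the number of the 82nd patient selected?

k = 185328/108 = 1716
82nd selection = r + (82−1)·k = 1035 + 81×1716 = 1035 + 138996 = 140031

140031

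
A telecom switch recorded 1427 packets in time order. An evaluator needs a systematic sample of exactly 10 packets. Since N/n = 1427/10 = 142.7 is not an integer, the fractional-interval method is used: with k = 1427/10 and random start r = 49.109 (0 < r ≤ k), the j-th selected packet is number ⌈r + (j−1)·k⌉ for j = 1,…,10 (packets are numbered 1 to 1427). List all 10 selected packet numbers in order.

50, 192, 335, 478, 620, 763, 906, 1049, 1191, 1334

j=1: r + 0k = 49.109 → ⌈·⌉ = 50
j=2: r + 1k = 191.809 → ⌈·⌉ = 192
j=3: r + 2k = 334.509 → ⌈·⌉ = 335
j=4: r + 3k = 477.209 → ⌈·⌉ = 478
j=5: r + 4k = 619.909 → ⌈·⌉ = 620
j=6: r + 5k = 762.609 → ⌈·⌉ = 763
j=7: r + 6k = 905.309 → ⌈·⌉ = 906
j=8: r + 7k = 1048.009 → ⌈·⌉ = 1049
j=9: r + 8k = 1190.709 → ⌈·⌉ = 1191
j=10: r + 9k = 1333.409 → ⌈·⌉ = 1334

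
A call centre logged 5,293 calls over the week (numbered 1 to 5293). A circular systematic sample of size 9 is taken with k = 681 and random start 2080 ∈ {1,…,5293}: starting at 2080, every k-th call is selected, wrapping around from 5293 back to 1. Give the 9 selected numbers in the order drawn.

Selection 1: 2080
Selection 2: 2080 + 681 = 2761
Selection 3: 2761 + 681 = 3442
Selection 4: 3442 + 681 = 4123
Selection 5: 4123 + 681 = 4804
Selection 6: 4804 + 681 = 5485 → 5485 − 5293 = 192
Selection 7: 192 + 681 = 873
Selection 8: 873 + 681 = 1554
Selection 9: 1554 + 681 = 2235

2080, 2761, 3442, 4123, 4804, 192, 873, 1554, 2235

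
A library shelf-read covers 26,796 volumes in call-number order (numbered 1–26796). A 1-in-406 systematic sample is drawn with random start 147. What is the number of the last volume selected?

k = 406
66th selection = r + (66−1)·k = 147 + 65×406 = 147 + 26390 = 26537

26537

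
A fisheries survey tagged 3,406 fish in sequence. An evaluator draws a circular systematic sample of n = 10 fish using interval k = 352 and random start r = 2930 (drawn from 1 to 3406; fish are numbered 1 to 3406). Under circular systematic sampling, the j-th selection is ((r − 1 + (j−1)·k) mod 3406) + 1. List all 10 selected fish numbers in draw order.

2930, 3282, 228, 580, 932, 1284, 1636, 1988, 2340, 2692

Selection 1: 2930
Selection 2: 2930 + 352 = 3282
Selection 3: 3282 + 352 = 3634 → 3634 − 3406 = 228
Selection 4: 228 + 352 = 580
Selection 5: 580 + 352 = 932
Selection 6: 932 + 352 = 1284
Selection 7: 1284 + 352 = 1636
Selection 8: 1636 + 352 = 1988
Selection 9: 1988 + 352 = 2340
Selection 10: 2340 + 352 = 2692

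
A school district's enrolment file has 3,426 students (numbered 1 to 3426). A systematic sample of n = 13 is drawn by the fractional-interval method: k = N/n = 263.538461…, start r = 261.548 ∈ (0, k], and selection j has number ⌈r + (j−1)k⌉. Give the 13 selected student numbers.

j=1: r + 0k = 261.548 → ⌈·⌉ = 262
j=2: r + 1k = 525.086461… → ⌈·⌉ = 526
j=3: r + 2k = 788.624923… → ⌈·⌉ = 789
j=4: r + 3k = 1052.163384… → ⌈·⌉ = 1053
j=5: r + 4k = 1315.701846… → ⌈·⌉ = 1316
j=6: r + 5k = 1579.240307… → ⌈·⌉ = 1580
j=7: r + 6k = 1842.778769… → ⌈·⌉ = 1843
j=8: r + 7k = 2106.317230… → ⌈·⌉ = 2107
j=9: r + 8k = 2369.855692… → ⌈·⌉ = 2370
j=10: r + 9k = 2633.394153… → ⌈·⌉ = 2634
j=11: r + 10k = 2896.932615… → ⌈·⌉ = 2897
j=12: r + 11k = 3160.471076… → ⌈·⌉ = 3161
j=13: r + 12k = 3424.009538… → ⌈·⌉ = 3425

262, 526, 789, 1053, 1316, 1580, 1843, 2107, 2370, 2634, 2897, 3161, 3425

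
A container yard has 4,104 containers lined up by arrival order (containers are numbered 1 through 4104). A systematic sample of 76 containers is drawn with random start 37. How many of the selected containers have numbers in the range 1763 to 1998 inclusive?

5

k = 4104/76 = 54
First selection ≥ 1763: 37 + ⌈(1763−37)/54⌉·54 = 37 + 32×54 = 1765
Last selection ≤ 1998: 37 + ⌊(1998−37)/54⌋·54 = 37 + 36×54 = 1981
Count = 36 − 32 + 1 = 5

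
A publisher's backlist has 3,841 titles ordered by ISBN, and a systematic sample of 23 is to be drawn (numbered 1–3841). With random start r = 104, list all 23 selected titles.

k = N/n = 3841/23 = 167
title 1: 104
title 2: 104 + 167 = 271
title 3: 271 + 167 = 438
title 4: 438 + 167 = 605
title 5: 605 + 167 = 772
title 6: 772 + 167 = 939
title 7: 939 + 167 = 1106
title 8: 1106 + 167 = 1273
title 9: 1273 + 167 = 1440
title 10: 1440 + 167 = 1607
title 11: 1607 + 167 = 1774
title 12: 1774 + 167 = 1941
title 13: 1941 + 167 = 2108
title 14: 2108 + 167 = 2275
title 15: 2275 + 167 = 2442
title 16: 2442 + 167 = 2609
title 17: 2609 + 167 = 2776
title 18: 2776 + 167 = 2943
title 19: 2943 + 167 = 3110
title 20: 3110 + 167 = 3277
title 21: 3277 + 167 = 3444
title 22: 3444 + 167 = 3611
title 23: 3611 + 167 = 3778

104, 271, 438, 605, 772, 939, 1106, 1273, 1440, 1607, 1774, 1941, 2108, 2275, 2442, 2609, 2776, 2943, 3110, 3277, 3444, 3611, 3778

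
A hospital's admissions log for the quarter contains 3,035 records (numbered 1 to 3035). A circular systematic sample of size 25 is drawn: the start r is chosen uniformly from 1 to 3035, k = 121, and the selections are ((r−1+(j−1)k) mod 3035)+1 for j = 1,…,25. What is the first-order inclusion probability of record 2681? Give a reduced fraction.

5/607

For each position j, as r ranges over 1…3035 the j-th selection hits every record exactly once, so record 2681 is selected for exactly 25 of the 3035 starts.
Inclusion probability = 25/3035 = 5/607.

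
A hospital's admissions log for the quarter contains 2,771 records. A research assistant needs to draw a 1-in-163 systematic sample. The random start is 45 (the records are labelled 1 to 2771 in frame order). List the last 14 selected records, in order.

4th selection = 45 + 3×163 = 534
5th: 534 + 163 = 697
6th: 697 + 163 = 860
7th: 860 + 163 = 1023
8th: 1023 + 163 = 1186
9th: 1186 + 163 = 1349
10th: 1349 + 163 = 1512
11th: 1512 + 163 = 1675
12th: 1675 + 163 = 1838
13th: 1838 + 163 = 2001
14th: 2001 + 163 = 2164
15th: 2164 + 163 = 2327
16th: 2327 + 163 = 2490
17th: 2490 + 163 = 2653

534, 697, 860, 1023, 1186, 1349, 1512, 1675, 1838, 2001, 2164, 2327, 2490, 2653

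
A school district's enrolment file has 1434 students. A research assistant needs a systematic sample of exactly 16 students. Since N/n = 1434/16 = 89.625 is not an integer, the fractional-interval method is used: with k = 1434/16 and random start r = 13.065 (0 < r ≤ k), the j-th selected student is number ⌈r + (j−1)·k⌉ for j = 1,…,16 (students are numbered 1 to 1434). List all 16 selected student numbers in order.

14, 103, 193, 282, 372, 462, 551, 641, 731, 820, 910, 999, 1089, 1179, 1268, 1358

j=1: r + 0k = 13.065 → ⌈·⌉ = 14
j=2: r + 1k = 102.69 → ⌈·⌉ = 103
j=3: r + 2k = 192.315 → ⌈·⌉ = 193
j=4: r + 3k = 281.94 → ⌈·⌉ = 282
j=5: r + 4k = 371.565 → ⌈·⌉ = 372
j=6: r + 5k = 461.19 → ⌈·⌉ = 462
j=7: r + 6k = 550.815 → ⌈·⌉ = 551
j=8: r + 7k = 640.44 → ⌈·⌉ = 641
j=9: r + 8k = 730.065 → ⌈·⌉ = 731
j=10: r + 9k = 819.69 → ⌈·⌉ = 820
j=11: r + 10k = 909.315 → ⌈·⌉ = 910
j=12: r + 11k = 998.94 → ⌈·⌉ = 999
j=13: r + 12k = 1088.565 → ⌈·⌉ = 1089
j=14: r + 13k = 1178.19 → ⌈·⌉ = 1179
j=15: r + 14k = 1267.815 → ⌈·⌉ = 1268
j=16: r + 15k = 1357.44 → ⌈·⌉ = 1358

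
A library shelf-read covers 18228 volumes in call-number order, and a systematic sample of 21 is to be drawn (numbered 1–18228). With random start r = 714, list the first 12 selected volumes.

k = N/n = 18228/21 = 868
volume 1: 714
volume 2: 714 + 868 = 1582
volume 3: 1582 + 868 = 2450
volume 4: 2450 + 868 = 3318
volume 5: 3318 + 868 = 4186
volume 6: 4186 + 868 = 5054
volume 7: 5054 + 868 = 5922
volume 8: 5922 + 868 = 6790
volume 9: 6790 + 868 = 7658
volume 10: 7658 + 868 = 8526
volume 11: 8526 + 868 = 9394
volume 12: 9394 + 868 = 10262

714, 1582, 2450, 3318, 4186, 5054, 5922, 6790, 7658, 8526, 9394, 10262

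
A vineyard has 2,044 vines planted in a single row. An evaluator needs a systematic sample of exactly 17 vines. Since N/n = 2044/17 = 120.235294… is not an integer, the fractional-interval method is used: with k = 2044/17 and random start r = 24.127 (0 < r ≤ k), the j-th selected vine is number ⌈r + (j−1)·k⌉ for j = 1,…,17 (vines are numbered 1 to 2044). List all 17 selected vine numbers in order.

j=1: r + 0k = 24.127 → ⌈·⌉ = 25
j=2: r + 1k = 144.362294… → ⌈·⌉ = 145
j=3: r + 2k = 264.597588… → ⌈·⌉ = 265
j=4: r + 3k = 384.832882… → ⌈·⌉ = 385
j=5: r + 4k = 505.068176… → ⌈·⌉ = 506
j=6: r + 5k = 625.303470… → ⌈·⌉ = 626
j=7: r + 6k = 745.538764… → ⌈·⌉ = 746
j=8: r + 7k = 865.774058… → ⌈·⌉ = 866
j=9: r + 8k = 986.009352… → ⌈·⌉ = 987
j=10: r + 9k = 1106.244647… → ⌈·⌉ = 1107
j=11: r + 10k = 1226.479941… → ⌈·⌉ = 1227
j=12: r + 11k = 1346.715235… → ⌈·⌉ = 1347
j=13: r + 12k = 1466.950529… → ⌈·⌉ = 1467
j=14: r + 13k = 1587.185823… → ⌈·⌉ = 1588
j=15: r + 14k = 1707.421117… → ⌈·⌉ = 1708
j=16: r + 15k = 1827.656411… → ⌈·⌉ = 1828
j=17: r + 16k = 1947.891705… → ⌈·⌉ = 1948

25, 145, 265, 385, 506, 626, 746, 866, 987, 1107, 1227, 1347, 1467, 1588, 1708, 1828, 1948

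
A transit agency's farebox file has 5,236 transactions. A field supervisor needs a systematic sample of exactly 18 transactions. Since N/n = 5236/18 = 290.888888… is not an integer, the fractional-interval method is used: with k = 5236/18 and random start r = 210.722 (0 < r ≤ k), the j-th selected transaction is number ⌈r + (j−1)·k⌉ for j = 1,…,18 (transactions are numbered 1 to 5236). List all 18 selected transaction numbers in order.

j=1: r + 0k = 210.722 → ⌈·⌉ = 211
j=2: r + 1k = 501.610888… → ⌈·⌉ = 502
j=3: r + 2k = 792.499777… → ⌈·⌉ = 793
j=4: r + 3k = 1083.388666… → ⌈·⌉ = 1084
j=5: r + 4k = 1374.277555… → ⌈·⌉ = 1375
j=6: r + 5k = 1665.166444… → ⌈·⌉ = 1666
j=7: r + 6k = 1956.055333… → ⌈·⌉ = 1957
j=8: r + 7k = 2246.944222… → ⌈·⌉ = 2247
j=9: r + 8k = 2537.833111… → ⌈·⌉ = 2538
j=10: r + 9k = 2828.722 → ⌈·⌉ = 2829
j=11: r + 10k = 3119.610888… → ⌈·⌉ = 3120
j=12: r + 11k = 3410.499777… → ⌈·⌉ = 3411
j=13: r + 12k = 3701.388666… → ⌈·⌉ = 3702
j=14: r + 13k = 3992.277555… → ⌈·⌉ = 3993
j=15: r + 14k = 4283.166444… → ⌈·⌉ = 4284
j=16: r + 15k = 4574.055333… → ⌈·⌉ = 4575
j=17: r + 16k = 4864.944222… → ⌈·⌉ = 4865
j=18: r + 17k = 5155.833111… → ⌈·⌉ = 5156

211, 502, 793, 1084, 1375, 1666, 1957, 2247, 2538, 2829, 3120, 3411, 3702, 3993, 4284, 4575, 4865, 5156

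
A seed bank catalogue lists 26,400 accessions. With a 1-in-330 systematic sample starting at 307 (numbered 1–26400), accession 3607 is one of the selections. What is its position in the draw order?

11

k = 330
position = (3607 − 307)/330 + 1 = 3300/330 + 1 = 10 + 1 = 11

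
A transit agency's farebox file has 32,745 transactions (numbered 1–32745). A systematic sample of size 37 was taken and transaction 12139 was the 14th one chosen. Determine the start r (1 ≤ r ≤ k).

k = 32745/37 = 885
r = 12139 − (14−1)×885 = 12139 − 11505 = 634

634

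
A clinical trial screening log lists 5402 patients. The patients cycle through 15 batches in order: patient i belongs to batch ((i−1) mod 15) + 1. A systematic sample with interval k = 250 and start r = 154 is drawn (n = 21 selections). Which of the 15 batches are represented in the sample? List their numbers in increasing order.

4, 9, 14

Consecutive selections differ by k = 250, so their batch numbers differ by 250 mod 15 = 10.
gcd(250, 15) = 5, so the sample visits 15/5 = 3 distinct residues mod 15.
Start 154 is batch 4; the batches hit are 4, 9, 14.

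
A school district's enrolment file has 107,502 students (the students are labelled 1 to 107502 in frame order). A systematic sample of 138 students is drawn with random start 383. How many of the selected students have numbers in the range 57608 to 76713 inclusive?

k = 107502/138 = 779
First selection ≥ 57608: 383 + ⌈(57608−383)/779⌉·779 = 383 + 74×779 = 58029
Last selection ≤ 76713: 383 + ⌊(76713−383)/779⌋·779 = 383 + 97×779 = 75946
Count = 97 − 74 + 1 = 24

24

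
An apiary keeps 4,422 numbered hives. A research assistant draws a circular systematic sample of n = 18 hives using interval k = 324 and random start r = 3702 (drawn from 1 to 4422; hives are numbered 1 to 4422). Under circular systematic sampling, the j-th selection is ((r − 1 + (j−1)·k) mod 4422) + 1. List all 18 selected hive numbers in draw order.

Selection 1: 3702
Selection 2: 3702 + 324 = 4026
Selection 3: 4026 + 324 = 4350
Selection 4: 4350 + 324 = 4674 → 4674 − 4422 = 252
Selection 5: 252 + 324 = 576
Selection 6: 576 + 324 = 900
Selection 7: 900 + 324 = 1224
Selection 8: 1224 + 324 = 1548
Selection 9: 1548 + 324 = 1872
Selection 10: 1872 + 324 = 2196
Selection 11: 2196 + 324 = 2520
Selection 12: 2520 + 324 = 2844
Selection 13: 2844 + 324 = 3168
Selection 14: 3168 + 324 = 3492
Selection 15: 3492 + 324 = 3816
Selection 16: 3816 + 324 = 4140
Selection 17: 4140 + 324 = 4464 → 4464 − 4422 = 42
Selection 18: 42 + 324 = 366

3702, 4026, 4350, 252, 576, 900, 1224, 1548, 1872, 2196, 2520, 2844, 3168, 3492, 3816, 4140, 42, 366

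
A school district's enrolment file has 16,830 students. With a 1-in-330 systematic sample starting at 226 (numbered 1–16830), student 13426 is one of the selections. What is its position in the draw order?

k = 330
position = (13426 − 226)/330 + 1 = 13200/330 + 1 = 40 + 1 = 41

41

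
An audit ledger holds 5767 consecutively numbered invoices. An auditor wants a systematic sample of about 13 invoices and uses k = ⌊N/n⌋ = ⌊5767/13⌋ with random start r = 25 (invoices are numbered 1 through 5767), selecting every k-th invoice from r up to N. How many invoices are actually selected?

k = ⌊5767/13⌋ = 443
Achieved size = ⌊(5767 − 25)/443⌋ + 1 = ⌊5742/443⌋ + 1 = 12 + 1 = 13
(last selection: 25 + 12×443 = 5341 ≤ 5767; next would be 5784 > 5767)

13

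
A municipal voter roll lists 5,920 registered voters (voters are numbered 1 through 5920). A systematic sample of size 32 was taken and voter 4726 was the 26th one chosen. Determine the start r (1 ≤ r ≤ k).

k = 5920/32 = 185
r = 4726 − (26−1)×185 = 4726 − 4625 = 101

101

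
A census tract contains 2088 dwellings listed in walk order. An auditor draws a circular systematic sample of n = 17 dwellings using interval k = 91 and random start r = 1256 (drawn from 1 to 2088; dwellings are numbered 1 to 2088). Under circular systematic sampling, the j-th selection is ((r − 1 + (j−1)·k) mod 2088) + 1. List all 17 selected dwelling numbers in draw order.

1256, 1347, 1438, 1529, 1620, 1711, 1802, 1893, 1984, 2075, 78, 169, 260, 351, 442, 533, 624

Selection 1: 1256
Selection 2: 1256 + 91 = 1347
Selection 3: 1347 + 91 = 1438
Selection 4: 1438 + 91 = 1529
Selection 5: 1529 + 91 = 1620
Selection 6: 1620 + 91 = 1711
Selection 7: 1711 + 91 = 1802
Selection 8: 1802 + 91 = 1893
Selection 9: 1893 + 91 = 1984
Selection 10: 1984 + 91 = 2075
Selection 11: 2075 + 91 = 2166 → 2166 − 2088 = 78
Selection 12: 78 + 91 = 169
Selection 13: 169 + 91 = 260
Selection 14: 260 + 91 = 351
Selection 15: 351 + 91 = 442
Selection 16: 442 + 91 = 533
Selection 17: 533 + 91 = 624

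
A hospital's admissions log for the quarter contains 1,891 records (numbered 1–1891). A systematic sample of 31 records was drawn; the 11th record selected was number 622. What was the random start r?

k = 1891/31 = 61
r = 622 − (11−1)×61 = 622 − 610 = 12

12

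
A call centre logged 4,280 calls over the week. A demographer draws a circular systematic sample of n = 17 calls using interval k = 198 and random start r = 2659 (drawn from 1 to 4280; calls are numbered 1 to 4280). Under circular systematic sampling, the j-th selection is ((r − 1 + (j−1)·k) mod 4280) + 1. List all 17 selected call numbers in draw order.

2659, 2857, 3055, 3253, 3451, 3649, 3847, 4045, 4243, 161, 359, 557, 755, 953, 1151, 1349, 1547

Selection 1: 2659
Selection 2: 2659 + 198 = 2857
Selection 3: 2857 + 198 = 3055
Selection 4: 3055 + 198 = 3253
Selection 5: 3253 + 198 = 3451
Selection 6: 3451 + 198 = 3649
Selection 7: 3649 + 198 = 3847
Selection 8: 3847 + 198 = 4045
Selection 9: 4045 + 198 = 4243
Selection 10: 4243 + 198 = 4441 → 4441 − 4280 = 161
Selection 11: 161 + 198 = 359
Selection 12: 359 + 198 = 557
Selection 13: 557 + 198 = 755
Selection 14: 755 + 198 = 953
Selection 15: 953 + 198 = 1151
Selection 16: 1151 + 198 = 1349
Selection 17: 1349 + 198 = 1547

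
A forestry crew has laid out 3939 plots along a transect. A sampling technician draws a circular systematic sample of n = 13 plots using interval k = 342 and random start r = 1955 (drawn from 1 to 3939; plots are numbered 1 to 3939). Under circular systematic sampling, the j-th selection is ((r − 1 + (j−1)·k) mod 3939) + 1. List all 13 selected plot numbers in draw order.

1955, 2297, 2639, 2981, 3323, 3665, 68, 410, 752, 1094, 1436, 1778, 2120

Selection 1: 1955
Selection 2: 1955 + 342 = 2297
Selection 3: 2297 + 342 = 2639
Selection 4: 2639 + 342 = 2981
Selection 5: 2981 + 342 = 3323
Selection 6: 3323 + 342 = 3665
Selection 7: 3665 + 342 = 4007 → 4007 − 3939 = 68
Selection 8: 68 + 342 = 410
Selection 9: 410 + 342 = 752
Selection 10: 752 + 342 = 1094
Selection 11: 1094 + 342 = 1436
Selection 12: 1436 + 342 = 1778
Selection 13: 1778 + 342 = 2120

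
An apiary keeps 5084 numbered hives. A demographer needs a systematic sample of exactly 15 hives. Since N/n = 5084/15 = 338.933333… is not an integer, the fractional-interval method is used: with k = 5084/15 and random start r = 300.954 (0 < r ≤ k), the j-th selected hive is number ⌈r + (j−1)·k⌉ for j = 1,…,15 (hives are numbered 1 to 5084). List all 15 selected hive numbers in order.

j=1: r + 0k = 300.954 → ⌈·⌉ = 301
j=2: r + 1k = 639.887333… → ⌈·⌉ = 640
j=3: r + 2k = 978.820666… → ⌈·⌉ = 979
j=4: r + 3k = 1317.754 → ⌈·⌉ = 1318
j=5: r + 4k = 1656.687333… → ⌈·⌉ = 1657
j=6: r + 5k = 1995.620666… → ⌈·⌉ = 1996
j=7: r + 6k = 2334.554 → ⌈·⌉ = 2335
j=8: r + 7k = 2673.487333… → ⌈·⌉ = 2674
j=9: r + 8k = 3012.420666… → ⌈·⌉ = 3013
j=10: r + 9k = 3351.354 → ⌈·⌉ = 3352
j=11: r + 10k = 3690.287333… → ⌈·⌉ = 3691
j=12: r + 11k = 4029.220666… → ⌈·⌉ = 4030
j=13: r + 12k = 4368.154 → ⌈·⌉ = 4369
j=14: r + 13k = 4707.087333… → ⌈·⌉ = 4708
j=15: r + 14k = 5046.020666… → ⌈·⌉ = 5047

301, 640, 979, 1318, 1657, 1996, 2335, 2674, 3013, 3352, 3691, 4030, 4369, 4708, 5047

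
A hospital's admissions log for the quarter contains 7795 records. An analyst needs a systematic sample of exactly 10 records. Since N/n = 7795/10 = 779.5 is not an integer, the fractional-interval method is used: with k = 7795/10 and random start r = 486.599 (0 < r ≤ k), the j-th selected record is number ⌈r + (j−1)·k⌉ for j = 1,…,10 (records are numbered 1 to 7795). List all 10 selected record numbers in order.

j=1: r + 0k = 486.599 → ⌈·⌉ = 487
j=2: r + 1k = 1266.099 → ⌈·⌉ = 1267
j=3: r + 2k = 2045.599 → ⌈·⌉ = 2046
j=4: r + 3k = 2825.099 → ⌈·⌉ = 2826
j=5: r + 4k = 3604.599 → ⌈·⌉ = 3605
j=6: r + 5k = 4384.099 → ⌈·⌉ = 4385
j=7: r + 6k = 5163.599 → ⌈·⌉ = 5164
j=8: r + 7k = 5943.099 → ⌈·⌉ = 5944
j=9: r + 8k = 6722.599 → ⌈·⌉ = 6723
j=10: r + 9k = 7502.099 → ⌈·⌉ = 7503

487, 1267, 2046, 2826, 3605, 4385, 5164, 5944, 6723, 7503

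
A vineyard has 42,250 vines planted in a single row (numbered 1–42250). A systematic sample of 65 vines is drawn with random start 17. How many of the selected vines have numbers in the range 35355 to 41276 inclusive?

9

k = 42250/65 = 650
First selection ≥ 35355: 17 + ⌈(35355−17)/650⌉·650 = 17 + 55×650 = 35767
Last selection ≤ 41276: 17 + ⌊(41276−17)/650⌋·650 = 17 + 63×650 = 40967
Count = 63 − 55 + 1 = 9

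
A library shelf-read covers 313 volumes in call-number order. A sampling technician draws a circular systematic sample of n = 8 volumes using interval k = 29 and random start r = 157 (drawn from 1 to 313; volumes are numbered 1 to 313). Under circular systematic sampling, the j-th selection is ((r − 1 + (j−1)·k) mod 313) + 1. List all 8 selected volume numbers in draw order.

157, 186, 215, 244, 273, 302, 18, 47

Selection 1: 157
Selection 2: 157 + 29 = 186
Selection 3: 186 + 29 = 215
Selection 4: 215 + 29 = 244
Selection 5: 244 + 29 = 273
Selection 6: 273 + 29 = 302
Selection 7: 302 + 29 = 331 → 331 − 313 = 18
Selection 8: 18 + 29 = 47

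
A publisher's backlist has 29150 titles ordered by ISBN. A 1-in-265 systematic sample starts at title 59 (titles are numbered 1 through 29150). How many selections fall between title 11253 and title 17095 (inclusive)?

22

k = 265
First selection ≥ 11253: 59 + ⌈(11253−59)/265⌉·265 = 59 + 43×265 = 11454
Last selection ≤ 17095: 59 + ⌊(17095−59)/265⌋·265 = 59 + 64×265 = 17019
Count = 64 − 43 + 1 = 22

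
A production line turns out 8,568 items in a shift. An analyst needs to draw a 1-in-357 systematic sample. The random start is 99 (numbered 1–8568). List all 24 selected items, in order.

item 1: 99
item 2: 99 + 357 = 456
item 3: 456 + 357 = 813
item 4: 813 + 357 = 1170
item 5: 1170 + 357 = 1527
item 6: 1527 + 357 = 1884
item 7: 1884 + 357 = 2241
item 8: 2241 + 357 = 2598
item 9: 2598 + 357 = 2955
item 10: 2955 + 357 = 3312
item 11: 3312 + 357 = 3669
item 12: 3669 + 357 = 4026
item 13: 4026 + 357 = 4383
item 14: 4383 + 357 = 4740
item 15: 4740 + 357 = 5097
item 16: 5097 + 357 = 5454
item 17: 5454 + 357 = 5811
item 18: 5811 + 357 = 6168
item 19: 6168 + 357 = 6525
item 20: 6525 + 357 = 6882
item 21: 6882 + 357 = 7239
item 22: 7239 + 357 = 7596
item 23: 7596 + 357 = 7953
item 24: 7953 + 357 = 8310

99, 456, 813, 1170, 1527, 1884, 2241, 2598, 2955, 3312, 3669, 4026, 4383, 4740, 5097, 5454, 5811, 6168, 6525, 6882, 7239, 7596, 7953, 8310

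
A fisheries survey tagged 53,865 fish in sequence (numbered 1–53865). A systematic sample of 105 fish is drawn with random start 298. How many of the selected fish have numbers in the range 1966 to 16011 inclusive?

k = 53865/105 = 513
First selection ≥ 1966: 298 + ⌈(1966−298)/513⌉·513 = 298 + 4×513 = 2350
Last selection ≤ 16011: 298 + ⌊(16011−298)/513⌋·513 = 298 + 30×513 = 15688
Count = 30 − 4 + 1 = 27

27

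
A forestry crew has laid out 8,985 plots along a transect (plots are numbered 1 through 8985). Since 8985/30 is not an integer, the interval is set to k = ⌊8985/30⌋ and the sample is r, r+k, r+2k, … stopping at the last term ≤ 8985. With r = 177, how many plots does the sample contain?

k = ⌊8985/30⌋ = 299
Achieved size = ⌊(8985 − 177)/299⌋ + 1 = ⌊8808/299⌋ + 1 = 29 + 1 = 30
(last selection: 177 + 29×299 = 8848 ≤ 8985; next would be 9147 > 8985)

30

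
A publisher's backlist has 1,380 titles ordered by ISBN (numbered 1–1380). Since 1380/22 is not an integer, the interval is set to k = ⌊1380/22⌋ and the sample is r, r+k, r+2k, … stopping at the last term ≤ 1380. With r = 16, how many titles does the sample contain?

23

k = ⌊1380/22⌋ = 62
Achieved size = ⌊(1380 − 16)/62⌋ + 1 = ⌊1364/62⌋ + 1 = 22 + 1 = 23
(last selection: 16 + 22×62 = 1380 ≤ 1380; next would be 1442 > 1380)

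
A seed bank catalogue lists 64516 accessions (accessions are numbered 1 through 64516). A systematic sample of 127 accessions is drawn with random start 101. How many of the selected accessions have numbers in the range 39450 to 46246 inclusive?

k = 64516/127 = 508
First selection ≥ 39450: 101 + ⌈(39450−101)/508⌉·508 = 101 + 78×508 = 39725
Last selection ≤ 46246: 101 + ⌊(46246−101)/508⌋·508 = 101 + 90×508 = 45821
Count = 90 − 78 + 1 = 13

13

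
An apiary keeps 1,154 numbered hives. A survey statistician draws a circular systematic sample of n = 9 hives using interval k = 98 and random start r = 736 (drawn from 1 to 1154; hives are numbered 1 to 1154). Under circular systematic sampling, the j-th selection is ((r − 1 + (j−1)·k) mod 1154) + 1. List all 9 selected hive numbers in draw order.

736, 834, 932, 1030, 1128, 72, 170, 268, 366

Selection 1: 736
Selection 2: 736 + 98 = 834
Selection 3: 834 + 98 = 932
Selection 4: 932 + 98 = 1030
Selection 5: 1030 + 98 = 1128
Selection 6: 1128 + 98 = 1226 → 1226 − 1154 = 72
Selection 7: 72 + 98 = 170
Selection 8: 170 + 98 = 268
Selection 9: 268 + 98 = 366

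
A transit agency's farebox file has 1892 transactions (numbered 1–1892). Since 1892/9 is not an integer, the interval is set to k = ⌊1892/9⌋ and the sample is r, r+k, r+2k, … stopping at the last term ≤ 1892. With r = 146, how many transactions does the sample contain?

9

k = ⌊1892/9⌋ = 210
Achieved size = ⌊(1892 − 146)/210⌋ + 1 = ⌊1746/210⌋ + 1 = 8 + 1 = 9
(last selection: 146 + 8×210 = 1826 ≤ 1892; next would be 2036 > 1892)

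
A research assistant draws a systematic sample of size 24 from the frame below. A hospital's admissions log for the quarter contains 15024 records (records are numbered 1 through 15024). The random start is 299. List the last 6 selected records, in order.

k = N/n = 15024/24 = 626
19th selection = 299 + 18×626 = 11567
20th: 11567 + 626 = 12193
21st: 12193 + 626 = 12819
22nd: 12819 + 626 = 13445
23rd: 13445 + 626 = 14071
24th: 14071 + 626 = 14697

11567, 12193, 12819, 13445, 14071, 14697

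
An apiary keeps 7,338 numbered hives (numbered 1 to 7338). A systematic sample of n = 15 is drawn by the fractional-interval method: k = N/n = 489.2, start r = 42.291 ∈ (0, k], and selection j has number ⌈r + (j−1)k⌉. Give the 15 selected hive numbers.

j=1: r + 0k = 42.291 → ⌈·⌉ = 43
j=2: r + 1k = 531.491 → ⌈·⌉ = 532
j=3: r + 2k = 1020.691 → ⌈·⌉ = 1021
j=4: r + 3k = 1509.891 → ⌈·⌉ = 1510
j=5: r + 4k = 1999.091 → ⌈·⌉ = 2000
j=6: r + 5k = 2488.291 → ⌈·⌉ = 2489
j=7: r + 6k = 2977.491 → ⌈·⌉ = 2978
j=8: r + 7k = 3466.691 → ⌈·⌉ = 3467
j=9: r + 8k = 3955.891 → ⌈·⌉ = 3956
j=10: r + 9k = 4445.091 → ⌈·⌉ = 4446
j=11: r + 10k = 4934.291 → ⌈·⌉ = 4935
j=12: r + 11k = 5423.491 → ⌈·⌉ = 5424
j=13: r + 12k = 5912.691 → ⌈·⌉ = 5913
j=14: r + 13k = 6401.891 → ⌈·⌉ = 6402
j=15: r + 14k = 6891.091 → ⌈·⌉ = 6892

43, 532, 1021, 1510, 2000, 2489, 2978, 3467, 3956, 4446, 4935, 5424, 5913, 6402, 6892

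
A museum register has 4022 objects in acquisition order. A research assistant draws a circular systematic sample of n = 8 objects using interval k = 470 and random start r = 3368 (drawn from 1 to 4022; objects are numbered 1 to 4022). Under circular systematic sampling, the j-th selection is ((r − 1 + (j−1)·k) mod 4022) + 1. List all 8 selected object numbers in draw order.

3368, 3838, 286, 756, 1226, 1696, 2166, 2636

Selection 1: 3368
Selection 2: 3368 + 470 = 3838
Selection 3: 3838 + 470 = 4308 → 4308 − 4022 = 286
Selection 4: 286 + 470 = 756
Selection 5: 756 + 470 = 1226
Selection 6: 1226 + 470 = 1696
Selection 7: 1696 + 470 = 2166
Selection 8: 2166 + 470 = 2636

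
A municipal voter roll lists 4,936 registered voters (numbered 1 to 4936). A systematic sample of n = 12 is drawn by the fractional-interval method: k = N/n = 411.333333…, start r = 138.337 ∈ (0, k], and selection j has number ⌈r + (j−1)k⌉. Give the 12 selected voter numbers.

j=1: r + 0k = 138.337 → ⌈·⌉ = 139
j=2: r + 1k = 549.670333… → ⌈·⌉ = 550
j=3: r + 2k = 961.003666… → ⌈·⌉ = 962
j=4: r + 3k = 1372.337 → ⌈·⌉ = 1373
j=5: r + 4k = 1783.670333… → ⌈·⌉ = 1784
j=6: r + 5k = 2195.003666… → ⌈·⌉ = 2196
j=7: r + 6k = 2606.337 → ⌈·⌉ = 2607
j=8: r + 7k = 3017.670333… → ⌈·⌉ = 3018
j=9: r + 8k = 3429.003666… → ⌈·⌉ = 3430
j=10: r + 9k = 3840.337 → ⌈·⌉ = 3841
j=11: r + 10k = 4251.670333… → ⌈·⌉ = 4252
j=12: r + 11k = 4663.003666… → ⌈·⌉ = 4664

139, 550, 962, 1373, 1784, 2196, 2607, 3018, 3430, 3841, 4252, 4664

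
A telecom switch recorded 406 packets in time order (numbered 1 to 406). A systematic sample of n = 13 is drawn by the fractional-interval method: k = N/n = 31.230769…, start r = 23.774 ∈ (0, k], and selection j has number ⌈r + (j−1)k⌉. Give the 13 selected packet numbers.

j=1: r + 0k = 23.774 → ⌈·⌉ = 24
j=2: r + 1k = 55.004769… → ⌈·⌉ = 56
j=3: r + 2k = 86.235538… → ⌈·⌉ = 87
j=4: r + 3k = 117.466307… → ⌈·⌉ = 118
j=5: r + 4k = 148.697076… → ⌈·⌉ = 149
j=6: r + 5k = 179.927846… → ⌈·⌉ = 180
j=7: r + 6k = 211.158615… → ⌈·⌉ = 212
j=8: r + 7k = 242.389384… → ⌈·⌉ = 243
j=9: r + 8k = 273.620153… → ⌈·⌉ = 274
j=10: r + 9k = 304.850923… → ⌈·⌉ = 305
j=11: r + 10k = 336.081692… → ⌈·⌉ = 337
j=12: r + 11k = 367.312461… → ⌈·⌉ = 368
j=13: r + 12k = 398.543230… → ⌈·⌉ = 399

24, 56, 87, 118, 149, 180, 212, 243, 274, 305, 337, 368, 399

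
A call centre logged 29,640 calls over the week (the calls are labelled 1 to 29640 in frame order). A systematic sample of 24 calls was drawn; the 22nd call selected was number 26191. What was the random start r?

k = 29640/24 = 1235
r = 26191 − (22−1)×1235 = 26191 − 25935 = 256

256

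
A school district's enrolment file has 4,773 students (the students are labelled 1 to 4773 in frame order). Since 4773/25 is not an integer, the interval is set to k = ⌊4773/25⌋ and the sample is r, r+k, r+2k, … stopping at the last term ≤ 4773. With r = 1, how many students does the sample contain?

26

k = ⌊4773/25⌋ = 190
Achieved size = ⌊(4773 − 1)/190⌋ + 1 = ⌊4772/190⌋ + 1 = 25 + 1 = 26
(last selection: 1 + 25×190 = 4751 ≤ 4773; next would be 4941 > 4773)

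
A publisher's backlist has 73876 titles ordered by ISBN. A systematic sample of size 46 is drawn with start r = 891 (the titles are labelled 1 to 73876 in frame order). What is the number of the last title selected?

k = 73876/46 = 1606
46th selection = r + (46−1)·k = 891 + 45×1606 = 891 + 72270 = 73161

73161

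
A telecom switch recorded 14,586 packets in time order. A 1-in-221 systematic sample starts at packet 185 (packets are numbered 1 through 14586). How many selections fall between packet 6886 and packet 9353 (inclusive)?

k = 221
First selection ≥ 6886: 185 + ⌈(6886−185)/221⌉·221 = 185 + 31×221 = 7036
Last selection ≤ 9353: 185 + ⌊(9353−185)/221⌋·221 = 185 + 41×221 = 9246
Count = 41 − 31 + 1 = 11

11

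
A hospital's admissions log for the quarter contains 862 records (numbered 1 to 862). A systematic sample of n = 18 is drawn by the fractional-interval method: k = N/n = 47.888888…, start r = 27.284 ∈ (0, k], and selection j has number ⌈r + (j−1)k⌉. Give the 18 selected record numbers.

28, 76, 124, 171, 219, 267, 315, 363, 411, 459, 507, 555, 602, 650, 698, 746, 794, 842

j=1: r + 0k = 27.284 → ⌈·⌉ = 28
j=2: r + 1k = 75.172888… → ⌈·⌉ = 76
j=3: r + 2k = 123.061777… → ⌈·⌉ = 124
j=4: r + 3k = 170.950666… → ⌈·⌉ = 171
j=5: r + 4k = 218.839555… → ⌈·⌉ = 219
j=6: r + 5k = 266.728444… → ⌈·⌉ = 267
j=7: r + 6k = 314.617333… → ⌈·⌉ = 315
j=8: r + 7k = 362.506222… → ⌈·⌉ = 363
j=9: r + 8k = 410.395111… → ⌈·⌉ = 411
j=10: r + 9k = 458.284 → ⌈·⌉ = 459
j=11: r + 10k = 506.172888… → ⌈·⌉ = 507
j=12: r + 11k = 554.061777… → ⌈·⌉ = 555
j=13: r + 12k = 601.950666… → ⌈·⌉ = 602
j=14: r + 13k = 649.839555… → ⌈·⌉ = 650
j=15: r + 14k = 697.728444… → ⌈·⌉ = 698
j=16: r + 15k = 745.617333… → ⌈·⌉ = 746
j=17: r + 16k = 793.506222… → ⌈·⌉ = 794
j=18: r + 17k = 841.395111… → ⌈·⌉ = 842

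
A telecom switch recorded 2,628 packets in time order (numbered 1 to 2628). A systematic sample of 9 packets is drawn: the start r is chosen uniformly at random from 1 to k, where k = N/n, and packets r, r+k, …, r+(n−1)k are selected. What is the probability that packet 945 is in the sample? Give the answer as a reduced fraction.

k = 2628/9 = 292.
Packet 945 is selected iff r ≡ 945 (mod 292); exactly one such r in {1,…,292}.
Inclusion probability = 1/292.

1/292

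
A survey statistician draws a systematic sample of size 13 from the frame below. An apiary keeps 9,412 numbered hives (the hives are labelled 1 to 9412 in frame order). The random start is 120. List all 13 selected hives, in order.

k = N/n = 9412/13 = 724
hive 1: 120
hive 2: 120 + 724 = 844
hive 3: 844 + 724 = 1568
hive 4: 1568 + 724 = 2292
hive 5: 2292 + 724 = 3016
hive 6: 3016 + 724 = 3740
hive 7: 3740 + 724 = 4464
hive 8: 4464 + 724 = 5188
hive 9: 5188 + 724 = 5912
hive 10: 5912 + 724 = 6636
hive 11: 6636 + 724 = 7360
hive 12: 7360 + 724 = 8084
hive 13: 8084 + 724 = 8808

120, 844, 1568, 2292, 3016, 3740, 4464, 5188, 5912, 6636, 7360, 8084, 8808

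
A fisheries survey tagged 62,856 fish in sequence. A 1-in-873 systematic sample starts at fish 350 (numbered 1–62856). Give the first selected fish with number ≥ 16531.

k = 873
Steps past start: ⌈(16531 − 350)/873⌉ = ⌈16181/873⌉ = 19
Selected fish: 350 + 19×873 = 16937

16937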